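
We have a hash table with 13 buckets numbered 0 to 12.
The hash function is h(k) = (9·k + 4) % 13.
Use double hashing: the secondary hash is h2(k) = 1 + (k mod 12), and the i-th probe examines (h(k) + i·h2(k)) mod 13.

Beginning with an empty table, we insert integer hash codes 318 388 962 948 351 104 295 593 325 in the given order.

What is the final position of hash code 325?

Insert 318: h=6, slot 6 empty -> index 6.
Insert 388: h=12, slot 12 empty -> index 12.
Insert 962: h=4, slot 4 empty -> index 4.
Insert 948: h=8, slot 8 empty -> index 8.
Insert 351: h=4, h2=4, slots 4,8,12 occupied -> index 3.
Insert 104: h=4, h2=9, slot 4 occupied -> index 0.
Insert 295: h=7, slot 7 empty -> index 7.
Insert 593: h=11, slot 11 empty -> index 11.
Insert 325: h=4, h2=2, slots 4,6,8 occupied -> index 10.
Table: [104, ∅, ∅, 351, 962, ∅, 318, 295, 948, ∅, 325, 593, 388]

10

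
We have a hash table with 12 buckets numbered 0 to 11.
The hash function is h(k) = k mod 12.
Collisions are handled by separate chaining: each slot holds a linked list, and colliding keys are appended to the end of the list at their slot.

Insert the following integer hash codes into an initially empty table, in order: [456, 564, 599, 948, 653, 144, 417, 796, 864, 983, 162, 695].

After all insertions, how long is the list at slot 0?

Insert 456: h=0, bucket 0 empty → new chain.
Insert 564: h=0, bucket 0 nonempty → append to chain.
Insert 599: h=11, bucket 11 empty → new chain.
Insert 948: h=0, bucket 0 nonempty → append to chain.
Insert 653: h=5, bucket 5 empty → new chain.
Insert 144: h=0, bucket 0 nonempty → append to chain.
Insert 417: h=9, bucket 9 empty → new chain.
Insert 796: h=4, bucket 4 empty → new chain.
Insert 864: h=0, bucket 0 nonempty → append to chain.
Insert 983: h=11, bucket 11 nonempty → append to chain.
Insert 162: h=6, bucket 6 empty → new chain.
Insert 695: h=11, bucket 11 nonempty → append to chain.
Final buckets:
0: 456 -> 564 -> 948 -> 144 -> 864
1: -
2: -
3: -
4: 796
5: 653
6: 162
7: -
8: -
9: 417
10: -
11: 599 -> 983 -> 695

5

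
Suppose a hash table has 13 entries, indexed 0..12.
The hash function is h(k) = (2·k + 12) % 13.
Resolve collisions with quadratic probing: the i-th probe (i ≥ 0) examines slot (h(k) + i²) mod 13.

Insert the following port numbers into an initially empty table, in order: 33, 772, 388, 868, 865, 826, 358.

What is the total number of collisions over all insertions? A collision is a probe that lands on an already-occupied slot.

33: h=0 => slot 0
772: h=9 => slot 9
388: h=8 => slot 8
868: h=6 => slot 6
865: h=0, probe 0,1 => slot 1
826: h=0, probe 0,1,4 => slot 4
358: h=0, probe 0,1,4,9,3 => slot 3
Table: [33, 865, —, 358, 826, —, 868, —, 388, 772, —, —, —]

7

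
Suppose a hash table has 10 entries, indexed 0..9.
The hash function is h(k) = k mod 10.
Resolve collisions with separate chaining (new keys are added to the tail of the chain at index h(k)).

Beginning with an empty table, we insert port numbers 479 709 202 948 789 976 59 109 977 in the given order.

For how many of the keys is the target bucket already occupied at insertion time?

Insert 479: h=9, bucket 9 empty -> new chain.
Insert 709: h=9, bucket 9 nonempty -> append to chain.
Insert 202: h=2, bucket 2 empty -> new chain.
Insert 948: h=8, bucket 8 empty -> new chain.
Insert 789: h=9, bucket 9 nonempty -> append to chain.
Insert 976: h=6, bucket 6 empty -> new chain.
Insert 59: h=9, bucket 9 nonempty -> append to chain.
Insert 109: h=9, bucket 9 nonempty -> append to chain.
Insert 977: h=7, bucket 7 empty -> new chain.
Final buckets:
0: ∅
1: ∅
2: 202
3: ∅
4: ∅
5: ∅
6: 976
7: 977
8: 948
9: 479 -> 709 -> 789 -> 59 -> 109

4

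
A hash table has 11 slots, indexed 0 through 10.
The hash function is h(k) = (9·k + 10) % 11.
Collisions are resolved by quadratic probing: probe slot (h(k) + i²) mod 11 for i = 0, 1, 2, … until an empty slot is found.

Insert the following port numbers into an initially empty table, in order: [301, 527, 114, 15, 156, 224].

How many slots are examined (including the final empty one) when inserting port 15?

301: h=2 -> slot 2
527: h=1 -> slot 1
114: h=2, probe 2,3 -> slot 3
15: h=2, probe 2,3,6 -> slot 6
156: h=6, probe 6,7 -> slot 7
224: h=2, probe 2,3,6,0 -> slot 0
Table: [224, 527, 301, 114, _, _, 15, 156, _, _, _]

3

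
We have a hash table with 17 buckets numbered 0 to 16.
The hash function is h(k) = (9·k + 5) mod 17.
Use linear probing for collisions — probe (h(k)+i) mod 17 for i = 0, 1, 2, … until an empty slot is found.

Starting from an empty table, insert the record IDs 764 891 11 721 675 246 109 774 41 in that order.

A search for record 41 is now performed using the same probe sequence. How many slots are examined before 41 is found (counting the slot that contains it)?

764: h=13 -> slot 13
891: h=0 -> slot 0
11: h=2 -> slot 2
721: h=0, probe 0,1 -> slot 1
675: h=11 -> slot 11
246: h=9 -> slot 9
109: h=0, probe 0,1,2,3 -> slot 3
774: h=1, probe 1,2,3,4 -> slot 4
41: h=0, probe 0,1,2,3,4,5 -> slot 5
Table: [891, 721, 11, 109, 774, 41, ., ., ., 246, ., 675, ., 764, ., ., .]
Lookup 41: h=0, probe 0,1,2,3,4,5 → found at 5.

6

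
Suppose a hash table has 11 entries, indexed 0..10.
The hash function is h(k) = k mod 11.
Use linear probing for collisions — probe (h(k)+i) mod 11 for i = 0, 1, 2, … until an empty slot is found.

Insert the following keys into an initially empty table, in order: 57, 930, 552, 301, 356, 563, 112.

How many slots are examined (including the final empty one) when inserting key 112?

7

Insert 57: h=2, slot 2 empty => index 2.
Insert 930: h=6, slot 6 empty => index 6.
Insert 552: h=2, slot 2 occupied => index 3.
Insert 301: h=4, slot 4 empty => index 4.
Insert 356: h=4, slot 4 occupied => index 5.
Insert 563: h=2, slots 2,3,4,5,6 occupied => index 7.
Insert 112: h=2, slots 2,3,4,5,6,7 occupied => index 8.
Table: [-, -, 57, 552, 301, 356, 930, 563, 112, -, -]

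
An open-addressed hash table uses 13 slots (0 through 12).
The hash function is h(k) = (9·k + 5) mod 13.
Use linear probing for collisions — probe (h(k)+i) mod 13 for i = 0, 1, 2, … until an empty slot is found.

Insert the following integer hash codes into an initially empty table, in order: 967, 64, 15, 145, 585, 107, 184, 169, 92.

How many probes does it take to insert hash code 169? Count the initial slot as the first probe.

3

Insert 967: h=11, slot 11 empty → index 11.
Insert 64: h=9, slot 9 empty → index 9.
Insert 15: h=10, slot 10 empty → index 10.
Insert 145: h=10, slots 10,11 occupied → index 12.
Insert 585: h=5, slot 5 empty → index 5.
Insert 107: h=6, slot 6 empty → index 6.
Insert 184: h=10, slots 10,11,12 occupied → index 0.
Insert 169: h=5, slots 5,6 occupied → index 7.
Insert 92: h=1, slot 1 empty → index 1.
Table: [184, 92, —, —, —, 585, 107, 169, —, 64, 15, 967, 145]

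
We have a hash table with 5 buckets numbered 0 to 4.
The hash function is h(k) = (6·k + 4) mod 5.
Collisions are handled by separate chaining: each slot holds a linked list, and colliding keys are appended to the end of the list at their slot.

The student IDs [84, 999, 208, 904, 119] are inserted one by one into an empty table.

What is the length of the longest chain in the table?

84 → bucket 3
999 → bucket 3 (collision)
208 → bucket 2
904 → bucket 3 (collision)
119 → bucket 3 (collision)
Final buckets:
0: —
1: —
2: 208
3: 84 -> 999 -> 904 -> 119
4: —

4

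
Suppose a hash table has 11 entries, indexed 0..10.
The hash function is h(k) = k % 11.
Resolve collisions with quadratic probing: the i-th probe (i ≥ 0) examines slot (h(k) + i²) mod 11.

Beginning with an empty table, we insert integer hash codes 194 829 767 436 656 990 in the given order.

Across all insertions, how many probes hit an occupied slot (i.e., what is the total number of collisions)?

194: h=7 -> slot 7
829: h=4 -> slot 4
767: h=8 -> slot 8
436: h=7, probe 7,8,0 -> slot 0
656: h=7, probe 7,8,0,5 -> slot 5
990: h=0, probe 0,1 -> slot 1
Table: [436, 990, —, —, 829, 656, —, 194, 767, —, —]

6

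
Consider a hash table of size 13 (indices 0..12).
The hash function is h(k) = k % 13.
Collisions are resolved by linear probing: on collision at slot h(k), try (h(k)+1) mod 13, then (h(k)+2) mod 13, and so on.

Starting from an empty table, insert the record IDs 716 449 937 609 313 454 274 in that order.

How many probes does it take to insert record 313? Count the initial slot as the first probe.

Insert 716: h=1, slot 1 empty → index 1.
Insert 449: h=7, slot 7 empty → index 7.
Insert 937: h=1, slot 1 occupied → index 2.
Insert 609: h=11, slot 11 empty → index 11.
Insert 313: h=1, slots 1,2 occupied → index 3.
Insert 454: h=12, slot 12 empty → index 12.
Insert 274: h=1, slots 1,2,3 occupied → index 4.
Table: [., 716, 937, 313, 274, ., ., 449, ., ., ., 609, 454]

3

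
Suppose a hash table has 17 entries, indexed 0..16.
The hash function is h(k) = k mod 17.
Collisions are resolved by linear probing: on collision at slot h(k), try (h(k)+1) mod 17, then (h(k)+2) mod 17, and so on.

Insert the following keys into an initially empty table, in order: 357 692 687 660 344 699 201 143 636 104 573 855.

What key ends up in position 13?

573

357 hashes to 0; slot 0 is free => place at 0.
692 hashes to 12; slot 12 is free => place at 12.
687 hashes to 7; slot 7 is free => place at 7.
660 hashes to 14; slot 14 is free => place at 14.
344 hashes to 4; slot 4 is free => place at 4.
699 hashes to 2; slot 2 is free => place at 2.
201 hashes to 14; 14 taken => place at 15.
143 hashes to 7; 7 taken => place at 8.
636 hashes to 7; 7,8 taken => place at 9.
104 hashes to 2; 2 taken => place at 3.
573 hashes to 12; 12 taken => place at 13.
855 hashes to 5; slot 5 is free => place at 5.
Table: [357, —, 699, 104, 344, 855, —, 687, 143, 636, —, —, 692, 573, 660, 201, —]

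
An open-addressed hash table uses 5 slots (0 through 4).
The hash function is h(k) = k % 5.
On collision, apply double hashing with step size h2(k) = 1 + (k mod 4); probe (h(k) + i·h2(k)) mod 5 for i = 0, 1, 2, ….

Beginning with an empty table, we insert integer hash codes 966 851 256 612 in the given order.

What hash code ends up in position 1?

966

966: h=1 => slot 1
851: h=1, h2=4, probe 1,0 => slot 0
256: h=1, h2=1, probe 1,2 => slot 2
612: h=2, h2=1, probe 2,3 => slot 3
Table: [851, 966, 256, 612, -]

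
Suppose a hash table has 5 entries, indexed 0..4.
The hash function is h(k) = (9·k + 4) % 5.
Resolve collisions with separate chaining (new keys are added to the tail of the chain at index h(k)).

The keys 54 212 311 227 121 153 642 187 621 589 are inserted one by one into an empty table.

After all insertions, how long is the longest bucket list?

Insert 54: h=0, bucket 0 empty -> new chain.
Insert 212: h=2, bucket 2 empty -> new chain.
Insert 311: h=3, bucket 3 empty -> new chain.
Insert 227: h=2, bucket 2 nonempty -> append to chain.
Insert 121: h=3, bucket 3 nonempty -> append to chain.
Insert 153: h=1, bucket 1 empty -> new chain.
Insert 642: h=2, bucket 2 nonempty -> append to chain.
Insert 187: h=2, bucket 2 nonempty -> append to chain.
Insert 621: h=3, bucket 3 nonempty -> append to chain.
Insert 589: h=0, bucket 0 nonempty -> append to chain.
Final buckets:
0: 54 -> 589
1: 153
2: 212 -> 227 -> 642 -> 187
3: 311 -> 121 -> 621
4: —

4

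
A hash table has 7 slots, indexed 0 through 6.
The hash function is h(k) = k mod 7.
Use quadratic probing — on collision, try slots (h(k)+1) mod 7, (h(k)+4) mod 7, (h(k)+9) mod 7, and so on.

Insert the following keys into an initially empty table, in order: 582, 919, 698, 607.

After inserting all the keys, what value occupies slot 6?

582 hashes to 1; slot 1 is free => place at 1.
919 hashes to 2; slot 2 is free => place at 2.
698 hashes to 5; slot 5 is free => place at 5.
607 hashes to 5; 5 taken => place at 6.
Table: [—, 582, 919, —, —, 698, 607]

607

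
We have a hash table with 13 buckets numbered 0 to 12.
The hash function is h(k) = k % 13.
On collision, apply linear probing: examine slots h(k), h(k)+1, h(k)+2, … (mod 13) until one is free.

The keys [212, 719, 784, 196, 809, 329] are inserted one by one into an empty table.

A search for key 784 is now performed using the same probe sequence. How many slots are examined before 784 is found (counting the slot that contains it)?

212: h=4 → slot 4
719: h=4, probe 4,5 → slot 5
784: h=4, probe 4,5,6 → slot 6
196: h=1 → slot 1
809: h=3 → slot 3
329: h=4, probe 4,5,6,7 → slot 7
Table: [∅, 196, ∅, 809, 212, 719, 784, 329, ∅, ∅, ∅, ∅, ∅]
Lookup 784: h=4, probe 4,5,6 → found at 6.

3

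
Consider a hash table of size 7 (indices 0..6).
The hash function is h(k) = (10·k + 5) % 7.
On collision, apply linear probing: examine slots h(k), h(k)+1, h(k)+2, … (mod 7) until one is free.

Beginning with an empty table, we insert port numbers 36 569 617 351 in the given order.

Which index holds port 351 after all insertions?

3

36 hashes to 1; slot 1 is free → place at 1.
569 hashes to 4; slot 4 is free → place at 4.
617 hashes to 1; 1 taken → place at 2.
351 hashes to 1; 1,2 taken → place at 3.
Table: [—, 36, 617, 351, 569, —, —]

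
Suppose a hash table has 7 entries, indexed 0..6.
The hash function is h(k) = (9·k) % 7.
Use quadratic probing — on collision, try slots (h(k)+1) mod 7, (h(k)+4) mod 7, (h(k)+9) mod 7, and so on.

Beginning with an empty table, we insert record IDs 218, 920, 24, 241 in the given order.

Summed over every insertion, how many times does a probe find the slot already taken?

3

218 hashes to 2; slot 2 is free → place at 2.
920 hashes to 6; slot 6 is free → place at 6.
24 hashes to 6; 6 taken → place at 0.
241 hashes to 6; 6,0 taken → place at 3.
Table: [24, —, 218, 241, —, —, 920]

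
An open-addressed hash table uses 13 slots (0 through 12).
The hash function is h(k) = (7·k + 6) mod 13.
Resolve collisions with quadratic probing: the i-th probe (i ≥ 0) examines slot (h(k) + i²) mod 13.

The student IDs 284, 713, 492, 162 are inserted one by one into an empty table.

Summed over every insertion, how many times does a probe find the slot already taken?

4

284 hashes to 5; slot 5 is free → place at 5.
713 hashes to 5; 5 taken → place at 6.
492 hashes to 5; 5,6 taken → place at 9.
162 hashes to 9; 9 taken → place at 10.
Table: [—, —, —, —, —, 284, 713, —, —, 492, 162, —, —]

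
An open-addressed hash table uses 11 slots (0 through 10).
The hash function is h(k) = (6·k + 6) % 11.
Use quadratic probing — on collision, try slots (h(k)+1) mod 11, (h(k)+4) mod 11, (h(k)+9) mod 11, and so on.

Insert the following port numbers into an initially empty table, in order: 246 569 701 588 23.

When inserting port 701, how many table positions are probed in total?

2

Insert 246: h=8, slot 8 empty → index 8.
Insert 569: h=10, slot 10 empty → index 10.
Insert 701: h=10, slot 10 occupied → index 0.
Insert 588: h=3, slot 3 empty → index 3.
Insert 23: h=1, slot 1 empty → index 1.
Table: [701, 23, _, 588, _, _, _, _, 246, _, 569]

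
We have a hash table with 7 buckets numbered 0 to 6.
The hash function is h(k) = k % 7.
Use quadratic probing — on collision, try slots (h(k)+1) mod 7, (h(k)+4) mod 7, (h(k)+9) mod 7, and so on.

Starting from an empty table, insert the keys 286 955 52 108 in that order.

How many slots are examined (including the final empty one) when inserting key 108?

286: h=6 → slot 6
955: h=3 → slot 3
52: h=3, probe 3,4 → slot 4
108: h=3, probe 3,4,0 → slot 0
Table: [108, ., ., 955, 52, ., 286]

3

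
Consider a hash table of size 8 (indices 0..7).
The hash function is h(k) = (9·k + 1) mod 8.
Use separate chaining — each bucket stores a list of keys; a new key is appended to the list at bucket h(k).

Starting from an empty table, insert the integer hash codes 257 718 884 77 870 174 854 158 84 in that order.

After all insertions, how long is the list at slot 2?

257 -> bucket 2
718 -> bucket 7
884 -> bucket 5
77 -> bucket 6
870 -> bucket 7 (collision)
174 -> bucket 7 (collision)
854 -> bucket 7 (collision)
158 -> bucket 7 (collision)
84 -> bucket 5 (collision)
Final buckets:
0: -
1: -
2: 257
3: -
4: -
5: 884 -> 84
6: 77
7: 718 -> 870 -> 174 -> 854 -> 158

1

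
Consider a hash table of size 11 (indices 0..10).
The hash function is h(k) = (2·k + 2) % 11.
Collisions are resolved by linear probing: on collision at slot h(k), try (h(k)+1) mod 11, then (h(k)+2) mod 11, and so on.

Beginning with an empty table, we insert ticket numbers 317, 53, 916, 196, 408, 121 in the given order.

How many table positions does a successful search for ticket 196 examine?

317: h=9 → slot 9
53: h=9, probe 9,10 → slot 10
916: h=8 → slot 8
196: h=9, probe 9,10,0 → slot 0
408: h=4 → slot 4
121: h=2 → slot 2
Table: [196, ∅, 121, ∅, 408, ∅, ∅, ∅, 916, 317, 53]
Lookup 196: h=9, probe 9,10,0 → found at 0.

3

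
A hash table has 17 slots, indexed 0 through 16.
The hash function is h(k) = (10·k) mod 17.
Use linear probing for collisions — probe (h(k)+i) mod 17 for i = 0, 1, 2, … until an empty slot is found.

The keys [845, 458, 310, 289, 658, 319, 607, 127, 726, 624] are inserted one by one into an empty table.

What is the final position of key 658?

845: h=1 → slot 1
458: h=7 → slot 7
310: h=6 → slot 6
289: h=0 → slot 0
658: h=1, probe 1,2 → slot 2
319: h=11 → slot 11
607: h=1, probe 1,2,3 → slot 3
127: h=12 → slot 12
726: h=1, probe 1,2,3,4 → slot 4
624: h=1, probe 1,2,3,4,5 → slot 5
Table: [289, 845, 658, 607, 726, 624, 310, 458, ∅, ∅, ∅, 319, 127, ∅, ∅, ∅, ∅]

2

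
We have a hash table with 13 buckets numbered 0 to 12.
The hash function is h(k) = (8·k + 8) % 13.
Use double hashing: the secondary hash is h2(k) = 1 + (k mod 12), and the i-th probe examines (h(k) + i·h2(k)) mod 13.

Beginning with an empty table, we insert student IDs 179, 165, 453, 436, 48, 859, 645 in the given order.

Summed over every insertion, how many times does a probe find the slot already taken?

2

179 hashes to 10; slot 10 is free => place at 10.
165 hashes to 2; slot 2 is free => place at 2.
453 hashes to 5; slot 5 is free => place at 5.
436 hashes to 12; slot 12 is free => place at 12.
48 hashes to 2, h2=1; 2 taken => place at 3.
859 hashes to 3, h2=8; 3 taken => place at 11.
645 hashes to 7; slot 7 is free => place at 7.
Table: [∅, ∅, 165, 48, ∅, 453, ∅, 645, ∅, ∅, 179, 859, 436]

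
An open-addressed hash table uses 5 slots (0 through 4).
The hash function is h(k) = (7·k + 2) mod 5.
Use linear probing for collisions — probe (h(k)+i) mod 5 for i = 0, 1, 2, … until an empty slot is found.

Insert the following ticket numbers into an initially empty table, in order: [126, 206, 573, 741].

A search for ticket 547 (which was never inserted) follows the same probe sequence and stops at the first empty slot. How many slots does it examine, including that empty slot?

126 hashes to 4; slot 4 is free => place at 4.
206 hashes to 4; 4 taken => place at 0.
573 hashes to 3; slot 3 is free => place at 3.
741 hashes to 4; 4,0 taken => place at 1.
Table: [206, 741, -, 573, 126]
Lookup 547: h=1, probe 1,2 → slot 2 empty, not found.

2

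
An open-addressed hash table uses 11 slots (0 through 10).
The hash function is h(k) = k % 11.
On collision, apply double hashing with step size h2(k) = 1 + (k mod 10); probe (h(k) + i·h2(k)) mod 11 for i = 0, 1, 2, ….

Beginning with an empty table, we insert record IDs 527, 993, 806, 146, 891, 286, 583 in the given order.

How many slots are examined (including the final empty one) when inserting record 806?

3

527 hashes to 10; slot 10 is free → place at 10.
993 hashes to 3; slot 3 is free → place at 3.
806 hashes to 3, h2=7; 3,10 taken → place at 6.
146 hashes to 3, h2=7; 3,10,6 taken → place at 2.
891 hashes to 0; slot 0 is free → place at 0.
286 hashes to 0, h2=7; 0 taken → place at 7.
583 hashes to 0, h2=4; 0 taken → place at 4.
Table: [891, —, 146, 993, 583, —, 806, 286, —, —, 527]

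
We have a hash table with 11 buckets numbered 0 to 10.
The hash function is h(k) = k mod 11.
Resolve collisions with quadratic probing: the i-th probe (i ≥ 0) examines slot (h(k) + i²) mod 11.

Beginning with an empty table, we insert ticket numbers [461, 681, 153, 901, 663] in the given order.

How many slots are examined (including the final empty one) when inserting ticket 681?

461: h=10 -> slot 10
681: h=10, probe 10,0 -> slot 0
153: h=10, probe 10,0,3 -> slot 3
901: h=10, probe 10,0,3,8 -> slot 8
663: h=3, probe 3,4 -> slot 4
Table: [681, ., ., 153, 663, ., ., ., 901, ., 461]

2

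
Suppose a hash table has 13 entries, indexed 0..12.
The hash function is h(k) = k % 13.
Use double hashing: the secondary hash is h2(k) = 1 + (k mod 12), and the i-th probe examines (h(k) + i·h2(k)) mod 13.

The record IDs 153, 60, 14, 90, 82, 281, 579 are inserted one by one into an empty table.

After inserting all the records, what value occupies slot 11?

Insert 153: h=10, slot 10 empty => index 10.
Insert 60: h=8, slot 8 empty => index 8.
Insert 14: h=1, slot 1 empty => index 1.
Insert 90: h=12, slot 12 empty => index 12.
Insert 82: h=4, slot 4 empty => index 4.
Insert 281: h=8, h2=6, slots 8,1 occupied => index 7.
Insert 579: h=7, h2=4, slot 7 occupied => index 11.
Table: [—, 14, —, —, 82, —, —, 281, 60, —, 153, 579, 90]

579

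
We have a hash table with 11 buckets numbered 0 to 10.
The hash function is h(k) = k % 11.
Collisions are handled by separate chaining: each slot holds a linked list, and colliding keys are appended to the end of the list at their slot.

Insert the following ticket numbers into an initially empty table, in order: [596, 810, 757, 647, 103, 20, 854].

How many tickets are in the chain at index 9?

596 -> bucket 2
810 -> bucket 7
757 -> bucket 9
647 -> bucket 9 (collision)
103 -> bucket 4
20 -> bucket 9 (collision)
854 -> bucket 7 (collision)
Final buckets:
0: —
1: —
2: 596
3: —
4: 103
5: —
6: —
7: 810 -> 854
8: —
9: 757 -> 647 -> 20
10: —

3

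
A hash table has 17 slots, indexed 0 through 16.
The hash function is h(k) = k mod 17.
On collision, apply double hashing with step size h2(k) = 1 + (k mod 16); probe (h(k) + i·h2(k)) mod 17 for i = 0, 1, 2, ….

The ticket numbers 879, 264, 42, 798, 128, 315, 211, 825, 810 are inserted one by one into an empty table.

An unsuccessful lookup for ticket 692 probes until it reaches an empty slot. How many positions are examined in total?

879: h=12 → slot 12
264: h=9 → slot 9
42: h=8 → slot 8
798: h=16 → slot 16
128: h=9, h2=1, probe 9,10 → slot 10
315: h=9, h2=12, probe 9,4 → slot 4
211: h=7 → slot 7
825: h=9, h2=10, probe 9,2 → slot 2
810: h=11 → slot 11
Table: [—, —, 825, —, 315, —, —, 211, 42, 264, 128, 810, 879, —, —, —, 798]
Lookup 692: h=12, h2=5, probe 12,0 → slot 0 empty, not found.

2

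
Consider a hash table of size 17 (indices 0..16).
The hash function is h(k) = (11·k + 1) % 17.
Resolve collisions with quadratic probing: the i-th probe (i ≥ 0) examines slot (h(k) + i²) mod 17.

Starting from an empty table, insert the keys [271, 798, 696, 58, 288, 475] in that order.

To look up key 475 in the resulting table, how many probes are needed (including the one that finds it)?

Insert 271: h=7, slot 7 empty => index 7.
Insert 798: h=7, slot 7 occupied => index 8.
Insert 696: h=7, slots 7,8 occupied => index 11.
Insert 58: h=10, slot 10 empty => index 10.
Insert 288: h=7, slots 7,8,11 occupied => index 16.
Insert 475: h=7, slots 7,8,11,16 occupied => index 6.
Table: [—, —, —, —, —, —, 475, 271, 798, —, 58, 696, —, —, —, —, 288]
Lookup 475: h=7, probe 7,8,11,16,6 → found at 6.

5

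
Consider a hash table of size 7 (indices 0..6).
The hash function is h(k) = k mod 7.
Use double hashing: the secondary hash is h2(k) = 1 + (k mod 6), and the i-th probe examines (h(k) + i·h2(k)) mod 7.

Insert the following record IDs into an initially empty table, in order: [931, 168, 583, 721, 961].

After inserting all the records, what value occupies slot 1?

931 hashes to 0; slot 0 is free → place at 0.
168 hashes to 0, h2=1; 0 taken → place at 1.
583 hashes to 2; slot 2 is free → place at 2.
721 hashes to 0, h2=2; 0,2 taken → place at 4.
961 hashes to 2, h2=2; 2,4 taken → place at 6.
Table: [931, 168, 583, ., 721, ., 961]

168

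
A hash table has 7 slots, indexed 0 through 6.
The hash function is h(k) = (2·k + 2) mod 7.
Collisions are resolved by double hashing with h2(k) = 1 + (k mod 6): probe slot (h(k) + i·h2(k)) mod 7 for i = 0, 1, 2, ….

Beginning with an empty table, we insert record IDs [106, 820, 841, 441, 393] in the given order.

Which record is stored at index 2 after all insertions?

820

Insert 106: h=4, slot 4 empty -> index 4.
Insert 820: h=4, h2=5, slot 4 occupied -> index 2.
Insert 841: h=4, h2=2, slot 4 occupied -> index 6.
Insert 441: h=2, h2=4, slots 2,6 occupied -> index 3.
Insert 393: h=4, h2=4, slot 4 occupied -> index 1.
Table: [-, 393, 820, 441, 106, -, 841]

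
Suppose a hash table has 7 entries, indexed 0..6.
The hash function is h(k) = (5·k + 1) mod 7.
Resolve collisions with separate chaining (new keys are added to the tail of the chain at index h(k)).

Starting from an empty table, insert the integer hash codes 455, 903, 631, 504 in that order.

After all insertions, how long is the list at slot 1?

Insert 455: h=1, bucket 1 empty → new chain.
Insert 903: h=1, bucket 1 nonempty → append to chain.
Insert 631: h=6, bucket 6 empty → new chain.
Insert 504: h=1, bucket 1 nonempty → append to chain.
Final buckets:
0: —
1: 455 -> 903 -> 504
2: —
3: —
4: —
5: —
6: 631

3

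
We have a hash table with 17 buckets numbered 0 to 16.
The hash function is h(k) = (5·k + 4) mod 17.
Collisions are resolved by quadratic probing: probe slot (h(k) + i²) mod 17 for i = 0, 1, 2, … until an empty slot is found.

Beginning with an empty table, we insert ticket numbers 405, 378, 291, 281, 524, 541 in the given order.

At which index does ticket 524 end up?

10

Insert 405: h=6, slot 6 empty -> index 6.
Insert 378: h=7, slot 7 empty -> index 7.
Insert 291: h=14, slot 14 empty -> index 14.
Insert 281: h=15, slot 15 empty -> index 15.
Insert 524: h=6, slots 6,7 occupied -> index 10.
Insert 541: h=6, slots 6,7,10,15 occupied -> index 5.
Table: [∅, ∅, ∅, ∅, ∅, 541, 405, 378, ∅, ∅, 524, ∅, ∅, ∅, 291, 281, ∅]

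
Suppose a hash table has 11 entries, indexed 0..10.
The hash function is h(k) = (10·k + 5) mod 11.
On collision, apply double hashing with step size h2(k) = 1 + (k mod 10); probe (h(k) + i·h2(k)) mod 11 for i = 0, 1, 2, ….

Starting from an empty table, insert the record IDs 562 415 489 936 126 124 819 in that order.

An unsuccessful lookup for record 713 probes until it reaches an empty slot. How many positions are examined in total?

562: h=4 => slot 4
415: h=8 => slot 8
489: h=0 => slot 0
936: h=4, h2=7, probe 4,0,7 => slot 7
126: h=0, h2=7, probe 0,7,3 => slot 3
124: h=2 => slot 2
819: h=0, h2=10, probe 0,10 => slot 10
Table: [489, _, 124, 126, 562, _, _, 936, 415, _, 819]
Lookup 713: h=7, h2=4, probe 7,0,4,8,1 → slot 1 empty, not found.

5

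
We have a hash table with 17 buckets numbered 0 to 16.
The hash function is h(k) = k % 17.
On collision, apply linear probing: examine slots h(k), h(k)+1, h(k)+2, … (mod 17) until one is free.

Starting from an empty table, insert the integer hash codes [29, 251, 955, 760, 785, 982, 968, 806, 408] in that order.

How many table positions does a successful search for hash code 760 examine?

29: h=12 => slot 12
251: h=13 => slot 13
955: h=3 => slot 3
760: h=12, probe 12,13,14 => slot 14
785: h=3, probe 3,4 => slot 4
982: h=13, probe 13,14,15 => slot 15
968: h=16 => slot 16
806: h=7 => slot 7
408: h=0 => slot 0
Table: [408, -, -, 955, 785, -, -, 806, -, -, -, -, 29, 251, 760, 982, 968]
Lookup 760: h=12, probe 12,13,14 → found at 14.

3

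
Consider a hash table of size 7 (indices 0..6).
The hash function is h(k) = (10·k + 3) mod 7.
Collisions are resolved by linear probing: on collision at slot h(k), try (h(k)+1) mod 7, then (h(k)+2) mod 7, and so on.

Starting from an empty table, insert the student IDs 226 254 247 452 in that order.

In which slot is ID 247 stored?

Insert 226: h=2, slot 2 empty => index 2.
Insert 254: h=2, slot 2 occupied => index 3.
Insert 247: h=2, slots 2,3 occupied => index 4.
Insert 452: h=1, slot 1 empty => index 1.
Table: [∅, 452, 226, 254, 247, ∅, ∅]

4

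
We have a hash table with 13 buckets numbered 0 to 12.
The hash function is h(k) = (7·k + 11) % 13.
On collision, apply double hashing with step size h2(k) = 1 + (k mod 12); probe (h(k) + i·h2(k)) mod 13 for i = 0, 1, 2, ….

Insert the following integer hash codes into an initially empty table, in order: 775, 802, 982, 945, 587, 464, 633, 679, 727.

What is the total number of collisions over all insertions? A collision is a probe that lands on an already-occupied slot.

5

Insert 775: h=2, slot 2 empty → index 2.
Insert 802: h=9, slot 9 empty → index 9.
Insert 982: h=8, slot 8 empty → index 8.
Insert 945: h=9, h2=10, slot 9 occupied → index 6.
Insert 587: h=12, slot 12 empty → index 12.
Insert 464: h=9, h2=9, slot 9 occupied → index 5.
Insert 633: h=9, h2=10, slots 9,6 occupied → index 3.
Insert 679: h=6, h2=8, slot 6 occupied → index 1.
Insert 727: h=4, slot 4 empty → index 4.
Table: [_, 679, 775, 633, 727, 464, 945, _, 982, 802, _, _, 587]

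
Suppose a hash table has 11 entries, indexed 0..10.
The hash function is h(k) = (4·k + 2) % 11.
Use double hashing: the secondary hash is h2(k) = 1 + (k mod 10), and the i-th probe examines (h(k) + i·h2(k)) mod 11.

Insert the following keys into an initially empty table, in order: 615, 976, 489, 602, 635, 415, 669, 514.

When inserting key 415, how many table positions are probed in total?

3

615: h=9 → slot 9
976: h=1 → slot 1
489: h=0 → slot 0
602: h=1, h2=3, probe 1,4 → slot 4
635: h=1, h2=6, probe 1,7 → slot 7
415: h=1, h2=6, probe 1,7,2 → slot 2
669: h=5 → slot 5
514: h=1, h2=5, probe 1,6 → slot 6
Table: [489, 976, 415, -, 602, 669, 514, 635, -, 615, -]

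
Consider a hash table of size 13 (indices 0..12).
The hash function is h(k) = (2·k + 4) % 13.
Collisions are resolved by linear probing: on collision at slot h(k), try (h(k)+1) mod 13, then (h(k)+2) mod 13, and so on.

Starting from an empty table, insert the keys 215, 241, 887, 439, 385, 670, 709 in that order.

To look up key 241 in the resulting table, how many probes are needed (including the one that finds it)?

2

215: h=5 => slot 5
241: h=5, probe 5,6 => slot 6
887: h=10 => slot 10
439: h=11 => slot 11
385: h=7 => slot 7
670: h=5, probe 5,6,7,8 => slot 8
709: h=5, probe 5,6,7,8,9 => slot 9
Table: [., ., ., ., ., 215, 241, 385, 670, 709, 887, 439, .]
Lookup 241: h=5, probe 5,6 → found at 6.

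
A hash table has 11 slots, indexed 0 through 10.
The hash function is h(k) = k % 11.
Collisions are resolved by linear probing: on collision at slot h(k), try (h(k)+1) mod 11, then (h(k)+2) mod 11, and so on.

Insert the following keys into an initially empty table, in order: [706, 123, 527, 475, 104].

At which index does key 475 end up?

4

706: h=2 => slot 2
123: h=2, probe 2,3 => slot 3
527: h=10 => slot 10
475: h=2, probe 2,3,4 => slot 4
104: h=5 => slot 5
Table: [-, -, 706, 123, 475, 104, -, -, -, -, 527]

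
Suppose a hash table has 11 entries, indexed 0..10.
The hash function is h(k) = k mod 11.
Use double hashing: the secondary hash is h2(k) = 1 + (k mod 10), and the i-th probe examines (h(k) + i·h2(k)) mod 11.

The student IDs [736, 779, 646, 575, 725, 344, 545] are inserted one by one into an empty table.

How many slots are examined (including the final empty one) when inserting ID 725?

Insert 736: h=10, slot 10 empty => index 10.
Insert 779: h=9, slot 9 empty => index 9.
Insert 646: h=8, slot 8 empty => index 8.
Insert 575: h=3, slot 3 empty => index 3.
Insert 725: h=10, h2=6, slot 10 occupied => index 5.
Insert 344: h=3, h2=5, slots 3,8 occupied => index 2.
Insert 545: h=6, slot 6 empty => index 6.
Table: [., ., 344, 575, ., 725, 545, ., 646, 779, 736]

2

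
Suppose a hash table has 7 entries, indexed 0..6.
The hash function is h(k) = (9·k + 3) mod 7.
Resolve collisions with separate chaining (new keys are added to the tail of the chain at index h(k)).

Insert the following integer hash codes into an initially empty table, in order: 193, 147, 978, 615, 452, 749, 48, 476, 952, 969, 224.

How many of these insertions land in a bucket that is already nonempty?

6

Insert 193: h=4, bucket 4 empty → new chain.
Insert 147: h=3, bucket 3 empty → new chain.
Insert 978: h=6, bucket 6 empty → new chain.
Insert 615: h=1, bucket 1 empty → new chain.
Insert 452: h=4, bucket 4 nonempty → append to chain.
Insert 749: h=3, bucket 3 nonempty → append to chain.
Insert 48: h=1, bucket 1 nonempty → append to chain.
Insert 476: h=3, bucket 3 nonempty → append to chain.
Insert 952: h=3, bucket 3 nonempty → append to chain.
Insert 969: h=2, bucket 2 empty → new chain.
Insert 224: h=3, bucket 3 nonempty → append to chain.
Final buckets:
0: —
1: 615 -> 48
2: 969
3: 147 -> 749 -> 476 -> 952 -> 224
4: 193 -> 452
5: —
6: 978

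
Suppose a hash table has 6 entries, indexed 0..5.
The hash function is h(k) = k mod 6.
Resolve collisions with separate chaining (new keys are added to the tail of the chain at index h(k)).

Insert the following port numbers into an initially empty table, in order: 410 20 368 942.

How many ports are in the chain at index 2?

3

Insert 410: h=2, bucket 2 empty -> new chain.
Insert 20: h=2, bucket 2 nonempty -> append to chain.
Insert 368: h=2, bucket 2 nonempty -> append to chain.
Insert 942: h=0, bucket 0 empty -> new chain.
Final buckets:
0: 942
1: -
2: 410 -> 20 -> 368
3: -
4: -
5: -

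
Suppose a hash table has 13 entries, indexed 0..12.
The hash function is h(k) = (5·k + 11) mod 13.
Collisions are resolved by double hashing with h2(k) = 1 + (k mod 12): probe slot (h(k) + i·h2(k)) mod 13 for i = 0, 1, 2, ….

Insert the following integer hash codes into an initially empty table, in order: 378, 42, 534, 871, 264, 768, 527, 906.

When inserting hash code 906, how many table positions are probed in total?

378 hashes to 3; slot 3 is free → place at 3.
42 hashes to 0; slot 0 is free → place at 0.
534 hashes to 3, h2=7; 3 taken → place at 10.
871 hashes to 11; slot 11 is free → place at 11.
264 hashes to 5; slot 5 is free → place at 5.
768 hashes to 3, h2=1; 3 taken → place at 4.
527 hashes to 7; slot 7 is free → place at 7.
906 hashes to 4, h2=7; 4,11,5 taken → place at 12.
Table: [42, ., ., 378, 768, 264, ., 527, ., ., 534, 871, 906]

4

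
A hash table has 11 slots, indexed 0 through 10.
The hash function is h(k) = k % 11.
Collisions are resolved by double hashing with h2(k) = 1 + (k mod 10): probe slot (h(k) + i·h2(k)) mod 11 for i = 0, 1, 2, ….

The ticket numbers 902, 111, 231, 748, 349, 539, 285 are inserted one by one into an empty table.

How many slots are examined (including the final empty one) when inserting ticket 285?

2

902: h=0 → slot 0
111: h=1 → slot 1
231: h=0, h2=2, probe 0,2 → slot 2
748: h=0, h2=9, probe 0,9 → slot 9
349: h=8 → slot 8
539: h=0, h2=10, probe 0,10 → slot 10
285: h=10, h2=6, probe 10,5 → slot 5
Table: [902, 111, 231, —, —, 285, —, —, 349, 748, 539]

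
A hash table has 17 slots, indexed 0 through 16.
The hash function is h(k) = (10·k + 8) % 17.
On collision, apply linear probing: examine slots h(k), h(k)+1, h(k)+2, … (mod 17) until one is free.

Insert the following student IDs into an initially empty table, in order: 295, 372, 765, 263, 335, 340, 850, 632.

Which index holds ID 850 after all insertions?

295 hashes to 0; slot 0 is free → place at 0.
372 hashes to 5; slot 5 is free → place at 5.
765 hashes to 8; slot 8 is free → place at 8.
263 hashes to 3; slot 3 is free → place at 3.
335 hashes to 9; slot 9 is free → place at 9.
340 hashes to 8; 8,9 taken → place at 10.
850 hashes to 8; 8,9,10 taken → place at 11.
632 hashes to 4; slot 4 is free → place at 4.
Table: [295, _, _, 263, 632, 372, _, _, 765, 335, 340, 850, _, _, _, _, _]

11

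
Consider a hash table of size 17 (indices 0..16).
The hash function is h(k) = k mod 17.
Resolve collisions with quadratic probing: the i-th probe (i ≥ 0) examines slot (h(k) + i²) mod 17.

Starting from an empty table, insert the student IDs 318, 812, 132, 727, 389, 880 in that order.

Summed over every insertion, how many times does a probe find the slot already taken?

6

318: h=12 => slot 12
812: h=13 => slot 13
132: h=13, probe 13,14 => slot 14
727: h=13, probe 13,14,0 => slot 0
389: h=15 => slot 15
880: h=13, probe 13,14,0,5 => slot 5
Table: [727, —, —, —, —, 880, —, —, —, —, —, —, 318, 812, 132, 389, —]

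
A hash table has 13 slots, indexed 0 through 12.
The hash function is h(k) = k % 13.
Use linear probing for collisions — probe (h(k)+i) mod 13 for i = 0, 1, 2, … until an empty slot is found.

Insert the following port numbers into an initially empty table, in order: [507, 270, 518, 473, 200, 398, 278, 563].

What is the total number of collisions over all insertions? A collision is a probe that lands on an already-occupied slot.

3

Insert 507: h=0, slot 0 empty => index 0.
Insert 270: h=10, slot 10 empty => index 10.
Insert 518: h=11, slot 11 empty => index 11.
Insert 473: h=5, slot 5 empty => index 5.
Insert 200: h=5, slot 5 occupied => index 6.
Insert 398: h=8, slot 8 empty => index 8.
Insert 278: h=5, slots 5,6 occupied => index 7.
Insert 563: h=4, slot 4 empty => index 4.
Table: [507, —, —, —, 563, 473, 200, 278, 398, —, 270, 518, —]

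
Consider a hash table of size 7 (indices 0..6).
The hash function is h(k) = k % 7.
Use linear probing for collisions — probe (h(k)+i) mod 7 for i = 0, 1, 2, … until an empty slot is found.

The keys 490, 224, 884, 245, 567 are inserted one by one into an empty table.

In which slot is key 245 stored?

Insert 490: h=0, slot 0 empty => index 0.
Insert 224: h=0, slot 0 occupied => index 1.
Insert 884: h=2, slot 2 empty => index 2.
Insert 245: h=0, slots 0,1,2 occupied => index 3.
Insert 567: h=0, slots 0,1,2,3 occupied => index 4.
Table: [490, 224, 884, 245, 567, ., .]

3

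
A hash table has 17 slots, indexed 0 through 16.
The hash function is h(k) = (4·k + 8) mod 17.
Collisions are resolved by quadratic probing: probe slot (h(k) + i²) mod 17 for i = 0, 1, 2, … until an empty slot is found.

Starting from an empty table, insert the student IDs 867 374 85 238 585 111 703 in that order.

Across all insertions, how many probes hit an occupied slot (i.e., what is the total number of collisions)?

6

867: h=8 => slot 8
374: h=8, probe 8,9 => slot 9
85: h=8, probe 8,9,12 => slot 12
238: h=8, probe 8,9,12,0 => slot 0
585: h=2 => slot 2
111: h=10 => slot 10
703: h=15 => slot 15
Table: [238, -, 585, -, -, -, -, -, 867, 374, 111, -, 85, -, -, 703, -]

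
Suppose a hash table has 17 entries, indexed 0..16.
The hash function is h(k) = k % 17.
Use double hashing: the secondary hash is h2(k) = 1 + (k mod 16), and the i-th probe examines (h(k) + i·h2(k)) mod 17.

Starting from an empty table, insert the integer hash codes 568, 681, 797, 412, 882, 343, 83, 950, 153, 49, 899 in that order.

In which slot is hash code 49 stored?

Insert 568: h=7, slot 7 empty → index 7.
Insert 681: h=1, slot 1 empty → index 1.
Insert 797: h=15, slot 15 empty → index 15.
Insert 412: h=4, slot 4 empty → index 4.
Insert 882: h=15, h2=3, slots 15,1,4,7 occupied → index 10.
Insert 343: h=3, slot 3 empty → index 3.
Insert 83: h=15, h2=4, slot 15 occupied → index 2.
Insert 950: h=15, h2=7, slot 15 occupied → index 5.
Insert 153: h=0, slot 0 empty → index 0.
Insert 49: h=15, h2=2, slots 15,0,2,4 occupied → index 6.
Insert 899: h=15, h2=4, slots 15,2,6,10 occupied → index 14.
Table: [153, 681, 83, 343, 412, 950, 49, 568, _, _, 882, _, _, _, 899, 797, _]

6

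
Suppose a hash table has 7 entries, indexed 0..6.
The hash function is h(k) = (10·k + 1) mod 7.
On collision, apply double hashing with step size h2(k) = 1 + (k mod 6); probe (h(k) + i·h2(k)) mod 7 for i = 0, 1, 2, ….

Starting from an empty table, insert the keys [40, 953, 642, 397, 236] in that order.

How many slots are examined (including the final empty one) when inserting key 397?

40: h=2 → slot 2
953: h=4 → slot 4
642: h=2, h2=1, probe 2,3 → slot 3
397: h=2, h2=2, probe 2,4,6 → slot 6
236: h=2, h2=3, probe 2,5 → slot 5
Table: [—, —, 40, 642, 953, 236, 397]

3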